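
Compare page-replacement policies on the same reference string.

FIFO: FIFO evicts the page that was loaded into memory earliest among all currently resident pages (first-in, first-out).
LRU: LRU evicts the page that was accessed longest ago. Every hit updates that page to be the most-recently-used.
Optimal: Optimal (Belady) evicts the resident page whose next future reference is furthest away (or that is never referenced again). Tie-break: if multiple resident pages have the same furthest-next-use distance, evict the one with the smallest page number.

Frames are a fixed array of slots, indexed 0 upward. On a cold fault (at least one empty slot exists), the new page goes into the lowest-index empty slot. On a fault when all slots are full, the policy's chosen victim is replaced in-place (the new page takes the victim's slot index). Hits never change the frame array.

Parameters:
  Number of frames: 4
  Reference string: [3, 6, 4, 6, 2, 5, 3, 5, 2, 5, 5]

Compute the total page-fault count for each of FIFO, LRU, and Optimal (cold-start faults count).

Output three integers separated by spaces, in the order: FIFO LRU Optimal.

--- FIFO ---
  step 0: ref 3 -> FAULT, frames=[3,-,-,-] (faults so far: 1)
  step 1: ref 6 -> FAULT, frames=[3,6,-,-] (faults so far: 2)
  step 2: ref 4 -> FAULT, frames=[3,6,4,-] (faults so far: 3)
  step 3: ref 6 -> HIT, frames=[3,6,4,-] (faults so far: 3)
  step 4: ref 2 -> FAULT, frames=[3,6,4,2] (faults so far: 4)
  step 5: ref 5 -> FAULT, evict 3, frames=[5,6,4,2] (faults so far: 5)
  step 6: ref 3 -> FAULT, evict 6, frames=[5,3,4,2] (faults so far: 6)
  step 7: ref 5 -> HIT, frames=[5,3,4,2] (faults so far: 6)
  step 8: ref 2 -> HIT, frames=[5,3,4,2] (faults so far: 6)
  step 9: ref 5 -> HIT, frames=[5,3,4,2] (faults so far: 6)
  step 10: ref 5 -> HIT, frames=[5,3,4,2] (faults so far: 6)
  FIFO total faults: 6
--- LRU ---
  step 0: ref 3 -> FAULT, frames=[3,-,-,-] (faults so far: 1)
  step 1: ref 6 -> FAULT, frames=[3,6,-,-] (faults so far: 2)
  step 2: ref 4 -> FAULT, frames=[3,6,4,-] (faults so far: 3)
  step 3: ref 6 -> HIT, frames=[3,6,4,-] (faults so far: 3)
  step 4: ref 2 -> FAULT, frames=[3,6,4,2] (faults so far: 4)
  step 5: ref 5 -> FAULT, evict 3, frames=[5,6,4,2] (faults so far: 5)
  step 6: ref 3 -> FAULT, evict 4, frames=[5,6,3,2] (faults so far: 6)
  step 7: ref 5 -> HIT, frames=[5,6,3,2] (faults so far: 6)
  step 8: ref 2 -> HIT, frames=[5,6,3,2] (faults so far: 6)
  step 9: ref 5 -> HIT, frames=[5,6,3,2] (faults so far: 6)
  step 10: ref 5 -> HIT, frames=[5,6,3,2] (faults so far: 6)
  LRU total faults: 6
--- Optimal ---
  step 0: ref 3 -> FAULT, frames=[3,-,-,-] (faults so far: 1)
  step 1: ref 6 -> FAULT, frames=[3,6,-,-] (faults so far: 2)
  step 2: ref 4 -> FAULT, frames=[3,6,4,-] (faults so far: 3)
  step 3: ref 6 -> HIT, frames=[3,6,4,-] (faults so far: 3)
  step 4: ref 2 -> FAULT, frames=[3,6,4,2] (faults so far: 4)
  step 5: ref 5 -> FAULT, evict 4, frames=[3,6,5,2] (faults so far: 5)
  step 6: ref 3 -> HIT, frames=[3,6,5,2] (faults so far: 5)
  step 7: ref 5 -> HIT, frames=[3,6,5,2] (faults so far: 5)
  step 8: ref 2 -> HIT, frames=[3,6,5,2] (faults so far: 5)
  step 9: ref 5 -> HIT, frames=[3,6,5,2] (faults so far: 5)
  step 10: ref 5 -> HIT, frames=[3,6,5,2] (faults so far: 5)
  Optimal total faults: 5

Answer: 6 6 5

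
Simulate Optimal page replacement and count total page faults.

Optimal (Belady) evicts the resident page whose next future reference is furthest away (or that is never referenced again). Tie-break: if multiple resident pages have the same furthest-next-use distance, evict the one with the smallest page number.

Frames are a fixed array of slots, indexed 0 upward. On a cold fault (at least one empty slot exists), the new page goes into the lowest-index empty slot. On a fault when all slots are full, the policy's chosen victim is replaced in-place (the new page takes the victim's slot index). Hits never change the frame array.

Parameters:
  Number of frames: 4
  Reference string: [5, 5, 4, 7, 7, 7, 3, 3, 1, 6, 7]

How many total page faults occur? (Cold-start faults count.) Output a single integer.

Step 0: ref 5 → FAULT, frames=[5,-,-,-]
Step 1: ref 5 → HIT, frames=[5,-,-,-]
Step 2: ref 4 → FAULT, frames=[5,4,-,-]
Step 3: ref 7 → FAULT, frames=[5,4,7,-]
Step 4: ref 7 → HIT, frames=[5,4,7,-]
Step 5: ref 7 → HIT, frames=[5,4,7,-]
Step 6: ref 3 → FAULT, frames=[5,4,7,3]
Step 7: ref 3 → HIT, frames=[5,4,7,3]
Step 8: ref 1 → FAULT (evict 3), frames=[5,4,7,1]
Step 9: ref 6 → FAULT (evict 1), frames=[5,4,7,6]
Step 10: ref 7 → HIT, frames=[5,4,7,6]
Total faults: 6

Answer: 6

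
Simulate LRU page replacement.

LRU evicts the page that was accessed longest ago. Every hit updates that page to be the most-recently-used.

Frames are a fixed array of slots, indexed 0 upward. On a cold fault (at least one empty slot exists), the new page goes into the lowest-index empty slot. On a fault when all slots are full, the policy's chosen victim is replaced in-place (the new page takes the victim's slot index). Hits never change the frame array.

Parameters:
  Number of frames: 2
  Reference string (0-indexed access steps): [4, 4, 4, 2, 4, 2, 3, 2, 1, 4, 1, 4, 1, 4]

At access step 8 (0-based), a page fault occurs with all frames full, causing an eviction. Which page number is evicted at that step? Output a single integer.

Answer: 3

Derivation:
Step 0: ref 4 -> FAULT, frames=[4,-]
Step 1: ref 4 -> HIT, frames=[4,-]
Step 2: ref 4 -> HIT, frames=[4,-]
Step 3: ref 2 -> FAULT, frames=[4,2]
Step 4: ref 4 -> HIT, frames=[4,2]
Step 5: ref 2 -> HIT, frames=[4,2]
Step 6: ref 3 -> FAULT, evict 4, frames=[3,2]
Step 7: ref 2 -> HIT, frames=[3,2]
Step 8: ref 1 -> FAULT, evict 3, frames=[1,2]
At step 8: evicted page 3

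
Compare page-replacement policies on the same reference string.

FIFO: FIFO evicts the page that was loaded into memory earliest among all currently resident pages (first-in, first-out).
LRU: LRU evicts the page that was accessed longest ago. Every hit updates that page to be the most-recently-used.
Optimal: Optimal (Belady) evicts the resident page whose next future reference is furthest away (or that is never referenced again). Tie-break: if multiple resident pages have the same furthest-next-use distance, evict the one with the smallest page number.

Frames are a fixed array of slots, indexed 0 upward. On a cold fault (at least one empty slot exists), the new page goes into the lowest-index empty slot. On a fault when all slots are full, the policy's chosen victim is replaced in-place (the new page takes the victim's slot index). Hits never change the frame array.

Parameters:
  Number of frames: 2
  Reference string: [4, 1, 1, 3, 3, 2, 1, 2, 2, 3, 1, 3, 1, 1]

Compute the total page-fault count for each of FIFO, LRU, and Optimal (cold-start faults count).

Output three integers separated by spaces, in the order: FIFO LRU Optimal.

--- FIFO ---
  step 0: ref 4 -> FAULT, frames=[4,-] (faults so far: 1)
  step 1: ref 1 -> FAULT, frames=[4,1] (faults so far: 2)
  step 2: ref 1 -> HIT, frames=[4,1] (faults so far: 2)
  step 3: ref 3 -> FAULT, evict 4, frames=[3,1] (faults so far: 3)
  step 4: ref 3 -> HIT, frames=[3,1] (faults so far: 3)
  step 5: ref 2 -> FAULT, evict 1, frames=[3,2] (faults so far: 4)
  step 6: ref 1 -> FAULT, evict 3, frames=[1,2] (faults so far: 5)
  step 7: ref 2 -> HIT, frames=[1,2] (faults so far: 5)
  step 8: ref 2 -> HIT, frames=[1,2] (faults so far: 5)
  step 9: ref 3 -> FAULT, evict 2, frames=[1,3] (faults so far: 6)
  step 10: ref 1 -> HIT, frames=[1,3] (faults so far: 6)
  step 11: ref 3 -> HIT, frames=[1,3] (faults so far: 6)
  step 12: ref 1 -> HIT, frames=[1,3] (faults so far: 6)
  step 13: ref 1 -> HIT, frames=[1,3] (faults so far: 6)
  FIFO total faults: 6
--- LRU ---
  step 0: ref 4 -> FAULT, frames=[4,-] (faults so far: 1)
  step 1: ref 1 -> FAULT, frames=[4,1] (faults so far: 2)
  step 2: ref 1 -> HIT, frames=[4,1] (faults so far: 2)
  step 3: ref 3 -> FAULT, evict 4, frames=[3,1] (faults so far: 3)
  step 4: ref 3 -> HIT, frames=[3,1] (faults so far: 3)
  step 5: ref 2 -> FAULT, evict 1, frames=[3,2] (faults so far: 4)
  step 6: ref 1 -> FAULT, evict 3, frames=[1,2] (faults so far: 5)
  step 7: ref 2 -> HIT, frames=[1,2] (faults so far: 5)
  step 8: ref 2 -> HIT, frames=[1,2] (faults so far: 5)
  step 9: ref 3 -> FAULT, evict 1, frames=[3,2] (faults so far: 6)
  step 10: ref 1 -> FAULT, evict 2, frames=[3,1] (faults so far: 7)
  step 11: ref 3 -> HIT, frames=[3,1] (faults so far: 7)
  step 12: ref 1 -> HIT, frames=[3,1] (faults so far: 7)
  step 13: ref 1 -> HIT, frames=[3,1] (faults so far: 7)
  LRU total faults: 7
--- Optimal ---
  step 0: ref 4 -> FAULT, frames=[4,-] (faults so far: 1)
  step 1: ref 1 -> FAULT, frames=[4,1] (faults so far: 2)
  step 2: ref 1 -> HIT, frames=[4,1] (faults so far: 2)
  step 3: ref 3 -> FAULT, evict 4, frames=[3,1] (faults so far: 3)
  step 4: ref 3 -> HIT, frames=[3,1] (faults so far: 3)
  step 5: ref 2 -> FAULT, evict 3, frames=[2,1] (faults so far: 4)
  step 6: ref 1 -> HIT, frames=[2,1] (faults so far: 4)
  step 7: ref 2 -> HIT, frames=[2,1] (faults so far: 4)
  step 8: ref 2 -> HIT, frames=[2,1] (faults so far: 4)
  step 9: ref 3 -> FAULT, evict 2, frames=[3,1] (faults so far: 5)
  step 10: ref 1 -> HIT, frames=[3,1] (faults so far: 5)
  step 11: ref 3 -> HIT, frames=[3,1] (faults so far: 5)
  step 12: ref 1 -> HIT, frames=[3,1] (faults so far: 5)
  step 13: ref 1 -> HIT, frames=[3,1] (faults so far: 5)
  Optimal total faults: 5

Answer: 6 7 5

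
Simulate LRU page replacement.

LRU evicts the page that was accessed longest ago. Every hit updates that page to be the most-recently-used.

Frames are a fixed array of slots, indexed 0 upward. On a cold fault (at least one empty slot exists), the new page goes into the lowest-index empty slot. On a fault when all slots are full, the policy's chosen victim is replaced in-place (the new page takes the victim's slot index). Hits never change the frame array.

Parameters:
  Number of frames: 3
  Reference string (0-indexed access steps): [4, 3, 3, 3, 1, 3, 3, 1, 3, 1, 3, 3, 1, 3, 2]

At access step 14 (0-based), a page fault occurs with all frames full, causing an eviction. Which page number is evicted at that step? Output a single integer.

Answer: 4

Derivation:
Step 0: ref 4 -> FAULT, frames=[4,-,-]
Step 1: ref 3 -> FAULT, frames=[4,3,-]
Step 2: ref 3 -> HIT, frames=[4,3,-]
Step 3: ref 3 -> HIT, frames=[4,3,-]
Step 4: ref 1 -> FAULT, frames=[4,3,1]
Step 5: ref 3 -> HIT, frames=[4,3,1]
Step 6: ref 3 -> HIT, frames=[4,3,1]
Step 7: ref 1 -> HIT, frames=[4,3,1]
Step 8: ref 3 -> HIT, frames=[4,3,1]
Step 9: ref 1 -> HIT, frames=[4,3,1]
Step 10: ref 3 -> HIT, frames=[4,3,1]
Step 11: ref 3 -> HIT, frames=[4,3,1]
Step 12: ref 1 -> HIT, frames=[4,3,1]
Step 13: ref 3 -> HIT, frames=[4,3,1]
Step 14: ref 2 -> FAULT, evict 4, frames=[2,3,1]
At step 14: evicted page 4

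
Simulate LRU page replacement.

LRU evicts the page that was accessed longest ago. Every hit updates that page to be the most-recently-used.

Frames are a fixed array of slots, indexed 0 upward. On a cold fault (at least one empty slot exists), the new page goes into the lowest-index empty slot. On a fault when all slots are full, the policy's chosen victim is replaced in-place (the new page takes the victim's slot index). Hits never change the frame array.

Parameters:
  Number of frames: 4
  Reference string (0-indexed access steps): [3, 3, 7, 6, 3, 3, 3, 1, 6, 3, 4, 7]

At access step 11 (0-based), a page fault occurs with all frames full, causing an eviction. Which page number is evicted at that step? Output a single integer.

Answer: 1

Derivation:
Step 0: ref 3 -> FAULT, frames=[3,-,-,-]
Step 1: ref 3 -> HIT, frames=[3,-,-,-]
Step 2: ref 7 -> FAULT, frames=[3,7,-,-]
Step 3: ref 6 -> FAULT, frames=[3,7,6,-]
Step 4: ref 3 -> HIT, frames=[3,7,6,-]
Step 5: ref 3 -> HIT, frames=[3,7,6,-]
Step 6: ref 3 -> HIT, frames=[3,7,6,-]
Step 7: ref 1 -> FAULT, frames=[3,7,6,1]
Step 8: ref 6 -> HIT, frames=[3,7,6,1]
Step 9: ref 3 -> HIT, frames=[3,7,6,1]
Step 10: ref 4 -> FAULT, evict 7, frames=[3,4,6,1]
Step 11: ref 7 -> FAULT, evict 1, frames=[3,4,6,7]
At step 11: evicted page 1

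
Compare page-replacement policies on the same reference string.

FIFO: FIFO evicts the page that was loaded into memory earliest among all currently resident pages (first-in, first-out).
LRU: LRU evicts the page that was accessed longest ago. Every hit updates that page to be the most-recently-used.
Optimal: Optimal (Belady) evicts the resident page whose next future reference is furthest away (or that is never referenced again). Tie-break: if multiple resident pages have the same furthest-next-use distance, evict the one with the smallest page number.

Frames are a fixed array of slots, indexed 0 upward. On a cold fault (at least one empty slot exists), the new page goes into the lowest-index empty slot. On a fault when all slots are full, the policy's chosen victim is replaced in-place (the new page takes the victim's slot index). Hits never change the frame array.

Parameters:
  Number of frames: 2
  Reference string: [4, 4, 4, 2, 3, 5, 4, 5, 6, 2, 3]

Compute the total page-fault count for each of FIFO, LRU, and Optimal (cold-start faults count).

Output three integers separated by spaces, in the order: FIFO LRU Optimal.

--- FIFO ---
  step 0: ref 4 -> FAULT, frames=[4,-] (faults so far: 1)
  step 1: ref 4 -> HIT, frames=[4,-] (faults so far: 1)
  step 2: ref 4 -> HIT, frames=[4,-] (faults so far: 1)
  step 3: ref 2 -> FAULT, frames=[4,2] (faults so far: 2)
  step 4: ref 3 -> FAULT, evict 4, frames=[3,2] (faults so far: 3)
  step 5: ref 5 -> FAULT, evict 2, frames=[3,5] (faults so far: 4)
  step 6: ref 4 -> FAULT, evict 3, frames=[4,5] (faults so far: 5)
  step 7: ref 5 -> HIT, frames=[4,5] (faults so far: 5)
  step 8: ref 6 -> FAULT, evict 5, frames=[4,6] (faults so far: 6)
  step 9: ref 2 -> FAULT, evict 4, frames=[2,6] (faults so far: 7)
  step 10: ref 3 -> FAULT, evict 6, frames=[2,3] (faults so far: 8)
  FIFO total faults: 8
--- LRU ---
  step 0: ref 4 -> FAULT, frames=[4,-] (faults so far: 1)
  step 1: ref 4 -> HIT, frames=[4,-] (faults so far: 1)
  step 2: ref 4 -> HIT, frames=[4,-] (faults so far: 1)
  step 3: ref 2 -> FAULT, frames=[4,2] (faults so far: 2)
  step 4: ref 3 -> FAULT, evict 4, frames=[3,2] (faults so far: 3)
  step 5: ref 5 -> FAULT, evict 2, frames=[3,5] (faults so far: 4)
  step 6: ref 4 -> FAULT, evict 3, frames=[4,5] (faults so far: 5)
  step 7: ref 5 -> HIT, frames=[4,5] (faults so far: 5)
  step 8: ref 6 -> FAULT, evict 4, frames=[6,5] (faults so far: 6)
  step 9: ref 2 -> FAULT, evict 5, frames=[6,2] (faults so far: 7)
  step 10: ref 3 -> FAULT, evict 6, frames=[3,2] (faults so far: 8)
  LRU total faults: 8
--- Optimal ---
  step 0: ref 4 -> FAULT, frames=[4,-] (faults so far: 1)
  step 1: ref 4 -> HIT, frames=[4,-] (faults so far: 1)
  step 2: ref 4 -> HIT, frames=[4,-] (faults so far: 1)
  step 3: ref 2 -> FAULT, frames=[4,2] (faults so far: 2)
  step 4: ref 3 -> FAULT, evict 2, frames=[4,3] (faults so far: 3)
  step 5: ref 5 -> FAULT, evict 3, frames=[4,5] (faults so far: 4)
  step 6: ref 4 -> HIT, frames=[4,5] (faults so far: 4)
  step 7: ref 5 -> HIT, frames=[4,5] (faults so far: 4)
  step 8: ref 6 -> FAULT, evict 4, frames=[6,5] (faults so far: 5)
  step 9: ref 2 -> FAULT, evict 5, frames=[6,2] (faults so far: 6)
  step 10: ref 3 -> FAULT, evict 2, frames=[6,3] (faults so far: 7)
  Optimal total faults: 7

Answer: 8 8 7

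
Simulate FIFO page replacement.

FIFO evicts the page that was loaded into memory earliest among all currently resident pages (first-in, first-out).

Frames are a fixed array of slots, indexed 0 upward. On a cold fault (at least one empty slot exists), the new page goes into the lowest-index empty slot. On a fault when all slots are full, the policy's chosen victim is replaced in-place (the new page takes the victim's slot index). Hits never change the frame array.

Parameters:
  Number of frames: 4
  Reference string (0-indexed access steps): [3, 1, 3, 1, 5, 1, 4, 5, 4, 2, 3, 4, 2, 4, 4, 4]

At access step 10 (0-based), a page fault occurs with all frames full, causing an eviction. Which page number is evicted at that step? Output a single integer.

Answer: 1

Derivation:
Step 0: ref 3 -> FAULT, frames=[3,-,-,-]
Step 1: ref 1 -> FAULT, frames=[3,1,-,-]
Step 2: ref 3 -> HIT, frames=[3,1,-,-]
Step 3: ref 1 -> HIT, frames=[3,1,-,-]
Step 4: ref 5 -> FAULT, frames=[3,1,5,-]
Step 5: ref 1 -> HIT, frames=[3,1,5,-]
Step 6: ref 4 -> FAULT, frames=[3,1,5,4]
Step 7: ref 5 -> HIT, frames=[3,1,5,4]
Step 8: ref 4 -> HIT, frames=[3,1,5,4]
Step 9: ref 2 -> FAULT, evict 3, frames=[2,1,5,4]
Step 10: ref 3 -> FAULT, evict 1, frames=[2,3,5,4]
At step 10: evicted page 1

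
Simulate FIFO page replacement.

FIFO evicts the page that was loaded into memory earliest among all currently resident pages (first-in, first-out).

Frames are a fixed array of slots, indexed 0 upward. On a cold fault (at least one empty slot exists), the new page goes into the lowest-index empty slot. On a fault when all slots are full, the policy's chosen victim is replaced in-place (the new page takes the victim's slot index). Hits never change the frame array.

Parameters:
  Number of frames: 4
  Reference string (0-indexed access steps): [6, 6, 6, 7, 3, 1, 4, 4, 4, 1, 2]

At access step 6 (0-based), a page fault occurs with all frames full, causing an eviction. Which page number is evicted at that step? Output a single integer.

Answer: 6

Derivation:
Step 0: ref 6 -> FAULT, frames=[6,-,-,-]
Step 1: ref 6 -> HIT, frames=[6,-,-,-]
Step 2: ref 6 -> HIT, frames=[6,-,-,-]
Step 3: ref 7 -> FAULT, frames=[6,7,-,-]
Step 4: ref 3 -> FAULT, frames=[6,7,3,-]
Step 5: ref 1 -> FAULT, frames=[6,7,3,1]
Step 6: ref 4 -> FAULT, evict 6, frames=[4,7,3,1]
At step 6: evicted page 6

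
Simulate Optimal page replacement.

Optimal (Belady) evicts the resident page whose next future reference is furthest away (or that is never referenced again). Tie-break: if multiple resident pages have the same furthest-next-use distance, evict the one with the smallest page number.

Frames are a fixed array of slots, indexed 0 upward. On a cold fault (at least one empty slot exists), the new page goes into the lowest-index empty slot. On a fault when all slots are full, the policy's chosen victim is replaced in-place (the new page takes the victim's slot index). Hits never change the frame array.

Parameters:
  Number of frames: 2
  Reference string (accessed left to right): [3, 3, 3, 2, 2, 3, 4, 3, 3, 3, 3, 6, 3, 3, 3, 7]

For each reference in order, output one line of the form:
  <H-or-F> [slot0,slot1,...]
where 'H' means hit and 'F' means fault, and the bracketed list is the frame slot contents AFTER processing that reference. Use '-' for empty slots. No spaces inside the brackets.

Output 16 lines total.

F [3,-]
H [3,-]
H [3,-]
F [3,2]
H [3,2]
H [3,2]
F [3,4]
H [3,4]
H [3,4]
H [3,4]
H [3,4]
F [3,6]
H [3,6]
H [3,6]
H [3,6]
F [7,6]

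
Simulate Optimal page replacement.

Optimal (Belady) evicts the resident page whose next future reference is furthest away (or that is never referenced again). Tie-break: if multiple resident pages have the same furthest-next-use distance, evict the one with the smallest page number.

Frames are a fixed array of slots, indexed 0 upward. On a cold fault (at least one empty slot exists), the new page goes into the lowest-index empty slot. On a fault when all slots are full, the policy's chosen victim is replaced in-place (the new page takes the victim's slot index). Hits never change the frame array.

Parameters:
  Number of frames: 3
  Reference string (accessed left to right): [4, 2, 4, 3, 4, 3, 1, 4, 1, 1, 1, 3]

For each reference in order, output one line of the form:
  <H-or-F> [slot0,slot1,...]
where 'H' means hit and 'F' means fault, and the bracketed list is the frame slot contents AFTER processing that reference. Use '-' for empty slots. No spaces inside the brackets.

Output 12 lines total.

F [4,-,-]
F [4,2,-]
H [4,2,-]
F [4,2,3]
H [4,2,3]
H [4,2,3]
F [4,1,3]
H [4,1,3]
H [4,1,3]
H [4,1,3]
H [4,1,3]
H [4,1,3]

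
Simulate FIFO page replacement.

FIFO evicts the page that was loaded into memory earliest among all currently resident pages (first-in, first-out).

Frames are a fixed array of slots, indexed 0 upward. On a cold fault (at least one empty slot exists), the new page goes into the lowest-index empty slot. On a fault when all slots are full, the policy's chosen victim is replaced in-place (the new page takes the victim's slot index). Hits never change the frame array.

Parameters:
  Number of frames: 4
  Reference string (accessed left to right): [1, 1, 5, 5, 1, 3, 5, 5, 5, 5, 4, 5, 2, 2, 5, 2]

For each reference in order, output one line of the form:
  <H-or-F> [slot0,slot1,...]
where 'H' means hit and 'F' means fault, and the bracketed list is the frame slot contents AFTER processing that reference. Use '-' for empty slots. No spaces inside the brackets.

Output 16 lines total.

F [1,-,-,-]
H [1,-,-,-]
F [1,5,-,-]
H [1,5,-,-]
H [1,5,-,-]
F [1,5,3,-]
H [1,5,3,-]
H [1,5,3,-]
H [1,5,3,-]
H [1,5,3,-]
F [1,5,3,4]
H [1,5,3,4]
F [2,5,3,4]
H [2,5,3,4]
H [2,5,3,4]
H [2,5,3,4]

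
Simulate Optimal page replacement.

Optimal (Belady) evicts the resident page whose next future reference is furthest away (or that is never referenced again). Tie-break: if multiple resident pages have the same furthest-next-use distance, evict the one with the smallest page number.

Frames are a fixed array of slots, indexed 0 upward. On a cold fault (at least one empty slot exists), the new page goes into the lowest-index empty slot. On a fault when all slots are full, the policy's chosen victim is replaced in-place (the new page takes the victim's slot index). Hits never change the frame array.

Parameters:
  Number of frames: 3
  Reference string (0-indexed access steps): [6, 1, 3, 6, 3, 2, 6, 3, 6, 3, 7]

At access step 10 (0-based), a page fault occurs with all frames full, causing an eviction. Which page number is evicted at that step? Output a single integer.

Answer: 2

Derivation:
Step 0: ref 6 -> FAULT, frames=[6,-,-]
Step 1: ref 1 -> FAULT, frames=[6,1,-]
Step 2: ref 3 -> FAULT, frames=[6,1,3]
Step 3: ref 6 -> HIT, frames=[6,1,3]
Step 4: ref 3 -> HIT, frames=[6,1,3]
Step 5: ref 2 -> FAULT, evict 1, frames=[6,2,3]
Step 6: ref 6 -> HIT, frames=[6,2,3]
Step 7: ref 3 -> HIT, frames=[6,2,3]
Step 8: ref 6 -> HIT, frames=[6,2,3]
Step 9: ref 3 -> HIT, frames=[6,2,3]
Step 10: ref 7 -> FAULT, evict 2, frames=[6,7,3]
At step 10: evicted page 2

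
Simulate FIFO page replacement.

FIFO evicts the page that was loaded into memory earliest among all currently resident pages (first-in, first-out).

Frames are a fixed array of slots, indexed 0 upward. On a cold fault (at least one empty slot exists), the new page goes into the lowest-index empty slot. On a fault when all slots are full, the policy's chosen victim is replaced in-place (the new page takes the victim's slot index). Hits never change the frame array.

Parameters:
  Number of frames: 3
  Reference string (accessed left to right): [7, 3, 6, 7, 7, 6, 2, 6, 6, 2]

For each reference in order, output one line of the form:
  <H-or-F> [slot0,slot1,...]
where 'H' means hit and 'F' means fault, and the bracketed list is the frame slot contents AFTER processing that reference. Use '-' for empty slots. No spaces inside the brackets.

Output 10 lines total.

F [7,-,-]
F [7,3,-]
F [7,3,6]
H [7,3,6]
H [7,3,6]
H [7,3,6]
F [2,3,6]
H [2,3,6]
H [2,3,6]
H [2,3,6]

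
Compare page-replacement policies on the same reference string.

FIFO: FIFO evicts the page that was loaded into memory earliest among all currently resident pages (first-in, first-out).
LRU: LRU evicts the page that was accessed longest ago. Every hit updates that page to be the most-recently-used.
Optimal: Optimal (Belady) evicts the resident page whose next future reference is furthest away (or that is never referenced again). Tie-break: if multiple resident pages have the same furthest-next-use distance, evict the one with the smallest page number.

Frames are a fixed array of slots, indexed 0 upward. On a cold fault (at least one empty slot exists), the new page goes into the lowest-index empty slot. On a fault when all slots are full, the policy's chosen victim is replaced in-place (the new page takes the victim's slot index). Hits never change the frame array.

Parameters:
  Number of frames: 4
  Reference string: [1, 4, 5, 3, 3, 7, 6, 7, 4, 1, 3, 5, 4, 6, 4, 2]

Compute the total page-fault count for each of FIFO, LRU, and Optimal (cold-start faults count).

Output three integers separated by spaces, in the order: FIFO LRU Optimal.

--- FIFO ---
  step 0: ref 1 -> FAULT, frames=[1,-,-,-] (faults so far: 1)
  step 1: ref 4 -> FAULT, frames=[1,4,-,-] (faults so far: 2)
  step 2: ref 5 -> FAULT, frames=[1,4,5,-] (faults so far: 3)
  step 3: ref 3 -> FAULT, frames=[1,4,5,3] (faults so far: 4)
  step 4: ref 3 -> HIT, frames=[1,4,5,3] (faults so far: 4)
  step 5: ref 7 -> FAULT, evict 1, frames=[7,4,5,3] (faults so far: 5)
  step 6: ref 6 -> FAULT, evict 4, frames=[7,6,5,3] (faults so far: 6)
  step 7: ref 7 -> HIT, frames=[7,6,5,3] (faults so far: 6)
  step 8: ref 4 -> FAULT, evict 5, frames=[7,6,4,3] (faults so far: 7)
  step 9: ref 1 -> FAULT, evict 3, frames=[7,6,4,1] (faults so far: 8)
  step 10: ref 3 -> FAULT, evict 7, frames=[3,6,4,1] (faults so far: 9)
  step 11: ref 5 -> FAULT, evict 6, frames=[3,5,4,1] (faults so far: 10)
  step 12: ref 4 -> HIT, frames=[3,5,4,1] (faults so far: 10)
  step 13: ref 6 -> FAULT, evict 4, frames=[3,5,6,1] (faults so far: 11)
  step 14: ref 4 -> FAULT, evict 1, frames=[3,5,6,4] (faults so far: 12)
  step 15: ref 2 -> FAULT, evict 3, frames=[2,5,6,4] (faults so far: 13)
  FIFO total faults: 13
--- LRU ---
  step 0: ref 1 -> FAULT, frames=[1,-,-,-] (faults so far: 1)
  step 1: ref 4 -> FAULT, frames=[1,4,-,-] (faults so far: 2)
  step 2: ref 5 -> FAULT, frames=[1,4,5,-] (faults so far: 3)
  step 3: ref 3 -> FAULT, frames=[1,4,5,3] (faults so far: 4)
  step 4: ref 3 -> HIT, frames=[1,4,5,3] (faults so far: 4)
  step 5: ref 7 -> FAULT, evict 1, frames=[7,4,5,3] (faults so far: 5)
  step 6: ref 6 -> FAULT, evict 4, frames=[7,6,5,3] (faults so far: 6)
  step 7: ref 7 -> HIT, frames=[7,6,5,3] (faults so far: 6)
  step 8: ref 4 -> FAULT, evict 5, frames=[7,6,4,3] (faults so far: 7)
  step 9: ref 1 -> FAULT, evict 3, frames=[7,6,4,1] (faults so far: 8)
  step 10: ref 3 -> FAULT, evict 6, frames=[7,3,4,1] (faults so far: 9)
  step 11: ref 5 -> FAULT, evict 7, frames=[5,3,4,1] (faults so far: 10)
  step 12: ref 4 -> HIT, frames=[5,3,4,1] (faults so far: 10)
  step 13: ref 6 -> FAULT, evict 1, frames=[5,3,4,6] (faults so far: 11)
  step 14: ref 4 -> HIT, frames=[5,3,4,6] (faults so far: 11)
  step 15: ref 2 -> FAULT, evict 3, frames=[5,2,4,6] (faults so far: 12)
  LRU total faults: 12
--- Optimal ---
  step 0: ref 1 -> FAULT, frames=[1,-,-,-] (faults so far: 1)
  step 1: ref 4 -> FAULT, frames=[1,4,-,-] (faults so far: 2)
  step 2: ref 5 -> FAULT, frames=[1,4,5,-] (faults so far: 3)
  step 3: ref 3 -> FAULT, frames=[1,4,5,3] (faults so far: 4)
  step 4: ref 3 -> HIT, frames=[1,4,5,3] (faults so far: 4)
  step 5: ref 7 -> FAULT, evict 5, frames=[1,4,7,3] (faults so far: 5)
  step 6: ref 6 -> FAULT, evict 3, frames=[1,4,7,6] (faults so far: 6)
  step 7: ref 7 -> HIT, frames=[1,4,7,6] (faults so far: 6)
  step 8: ref 4 -> HIT, frames=[1,4,7,6] (faults so far: 6)
  step 9: ref 1 -> HIT, frames=[1,4,7,6] (faults so far: 6)
  step 10: ref 3 -> FAULT, evict 1, frames=[3,4,7,6] (faults so far: 7)
  step 11: ref 5 -> FAULT, evict 3, frames=[5,4,7,6] (faults so far: 8)
  step 12: ref 4 -> HIT, frames=[5,4,7,6] (faults so far: 8)
  step 13: ref 6 -> HIT, frames=[5,4,7,6] (faults so far: 8)
  step 14: ref 4 -> HIT, frames=[5,4,7,6] (faults so far: 8)
  step 15: ref 2 -> FAULT, evict 4, frames=[5,2,7,6] (faults so far: 9)
  Optimal total faults: 9

Answer: 13 12 9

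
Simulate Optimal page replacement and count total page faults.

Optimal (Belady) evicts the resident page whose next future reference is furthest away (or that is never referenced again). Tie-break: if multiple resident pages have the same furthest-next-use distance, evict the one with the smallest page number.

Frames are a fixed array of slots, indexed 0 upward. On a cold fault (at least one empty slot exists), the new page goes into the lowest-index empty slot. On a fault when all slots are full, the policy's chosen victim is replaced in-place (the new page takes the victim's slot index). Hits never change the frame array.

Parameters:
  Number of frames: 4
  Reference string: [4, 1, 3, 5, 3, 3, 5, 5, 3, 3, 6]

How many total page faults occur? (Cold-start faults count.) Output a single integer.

Answer: 5

Derivation:
Step 0: ref 4 → FAULT, frames=[4,-,-,-]
Step 1: ref 1 → FAULT, frames=[4,1,-,-]
Step 2: ref 3 → FAULT, frames=[4,1,3,-]
Step 3: ref 5 → FAULT, frames=[4,1,3,5]
Step 4: ref 3 → HIT, frames=[4,1,3,5]
Step 5: ref 3 → HIT, frames=[4,1,3,5]
Step 6: ref 5 → HIT, frames=[4,1,3,5]
Step 7: ref 5 → HIT, frames=[4,1,3,5]
Step 8: ref 3 → HIT, frames=[4,1,3,5]
Step 9: ref 3 → HIT, frames=[4,1,3,5]
Step 10: ref 6 → FAULT (evict 1), frames=[4,6,3,5]
Total faults: 5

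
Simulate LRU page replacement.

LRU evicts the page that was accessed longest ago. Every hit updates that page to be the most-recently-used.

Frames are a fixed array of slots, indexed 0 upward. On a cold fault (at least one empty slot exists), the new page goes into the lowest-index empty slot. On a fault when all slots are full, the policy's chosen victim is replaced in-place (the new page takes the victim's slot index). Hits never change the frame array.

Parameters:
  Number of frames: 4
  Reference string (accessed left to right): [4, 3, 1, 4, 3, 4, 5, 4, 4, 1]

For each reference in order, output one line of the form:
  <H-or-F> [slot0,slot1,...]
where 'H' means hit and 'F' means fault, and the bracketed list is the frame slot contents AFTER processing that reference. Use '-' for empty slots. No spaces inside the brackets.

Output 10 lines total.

F [4,-,-,-]
F [4,3,-,-]
F [4,3,1,-]
H [4,3,1,-]
H [4,3,1,-]
H [4,3,1,-]
F [4,3,1,5]
H [4,3,1,5]
H [4,3,1,5]
H [4,3,1,5]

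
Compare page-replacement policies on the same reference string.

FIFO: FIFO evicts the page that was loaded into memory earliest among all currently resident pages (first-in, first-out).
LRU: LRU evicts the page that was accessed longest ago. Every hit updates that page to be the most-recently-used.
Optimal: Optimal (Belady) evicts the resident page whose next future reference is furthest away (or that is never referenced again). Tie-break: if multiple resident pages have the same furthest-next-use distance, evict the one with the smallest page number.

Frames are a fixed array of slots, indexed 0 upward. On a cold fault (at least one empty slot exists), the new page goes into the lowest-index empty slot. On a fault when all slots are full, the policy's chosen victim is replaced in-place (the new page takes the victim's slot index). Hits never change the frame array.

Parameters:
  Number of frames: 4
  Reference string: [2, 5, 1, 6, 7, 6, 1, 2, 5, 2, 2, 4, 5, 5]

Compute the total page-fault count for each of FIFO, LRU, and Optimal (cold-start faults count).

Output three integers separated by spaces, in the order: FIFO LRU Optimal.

Answer: 8 8 7

Derivation:
--- FIFO ---
  step 0: ref 2 -> FAULT, frames=[2,-,-,-] (faults so far: 1)
  step 1: ref 5 -> FAULT, frames=[2,5,-,-] (faults so far: 2)
  step 2: ref 1 -> FAULT, frames=[2,5,1,-] (faults so far: 3)
  step 3: ref 6 -> FAULT, frames=[2,5,1,6] (faults so far: 4)
  step 4: ref 7 -> FAULT, evict 2, frames=[7,5,1,6] (faults so far: 5)
  step 5: ref 6 -> HIT, frames=[7,5,1,6] (faults so far: 5)
  step 6: ref 1 -> HIT, frames=[7,5,1,6] (faults so far: 5)
  step 7: ref 2 -> FAULT, evict 5, frames=[7,2,1,6] (faults so far: 6)
  step 8: ref 5 -> FAULT, evict 1, frames=[7,2,5,6] (faults so far: 7)
  step 9: ref 2 -> HIT, frames=[7,2,5,6] (faults so far: 7)
  step 10: ref 2 -> HIT, frames=[7,2,5,6] (faults so far: 7)
  step 11: ref 4 -> FAULT, evict 6, frames=[7,2,5,4] (faults so far: 8)
  step 12: ref 5 -> HIT, frames=[7,2,5,4] (faults so far: 8)
  step 13: ref 5 -> HIT, frames=[7,2,5,4] (faults so far: 8)
  FIFO total faults: 8
--- LRU ---
  step 0: ref 2 -> FAULT, frames=[2,-,-,-] (faults so far: 1)
  step 1: ref 5 -> FAULT, frames=[2,5,-,-] (faults so far: 2)
  step 2: ref 1 -> FAULT, frames=[2,5,1,-] (faults so far: 3)
  step 3: ref 6 -> FAULT, frames=[2,5,1,6] (faults so far: 4)
  step 4: ref 7 -> FAULT, evict 2, frames=[7,5,1,6] (faults so far: 5)
  step 5: ref 6 -> HIT, frames=[7,5,1,6] (faults so far: 5)
  step 6: ref 1 -> HIT, frames=[7,5,1,6] (faults so far: 5)
  step 7: ref 2 -> FAULT, evict 5, frames=[7,2,1,6] (faults so far: 6)
  step 8: ref 5 -> FAULT, evict 7, frames=[5,2,1,6] (faults so far: 7)
  step 9: ref 2 -> HIT, frames=[5,2,1,6] (faults so far: 7)
  step 10: ref 2 -> HIT, frames=[5,2,1,6] (faults so far: 7)
  step 11: ref 4 -> FAULT, evict 6, frames=[5,2,1,4] (faults so far: 8)
  step 12: ref 5 -> HIT, frames=[5,2,1,4] (faults so far: 8)
  step 13: ref 5 -> HIT, frames=[5,2,1,4] (faults so far: 8)
  LRU total faults: 8
--- Optimal ---
  step 0: ref 2 -> FAULT, frames=[2,-,-,-] (faults so far: 1)
  step 1: ref 5 -> FAULT, frames=[2,5,-,-] (faults so far: 2)
  step 2: ref 1 -> FAULT, frames=[2,5,1,-] (faults so far: 3)
  step 3: ref 6 -> FAULT, frames=[2,5,1,6] (faults so far: 4)
  step 4: ref 7 -> FAULT, evict 5, frames=[2,7,1,6] (faults so far: 5)
  step 5: ref 6 -> HIT, frames=[2,7,1,6] (faults so far: 5)
  step 6: ref 1 -> HIT, frames=[2,7,1,6] (faults so far: 5)
  step 7: ref 2 -> HIT, frames=[2,7,1,6] (faults so far: 5)
  step 8: ref 5 -> FAULT, evict 1, frames=[2,7,5,6] (faults so far: 6)
  step 9: ref 2 -> HIT, frames=[2,7,5,6] (faults so far: 6)
  step 10: ref 2 -> HIT, frames=[2,7,5,6] (faults so far: 6)
  step 11: ref 4 -> FAULT, evict 2, frames=[4,7,5,6] (faults so far: 7)
  step 12: ref 5 -> HIT, frames=[4,7,5,6] (faults so far: 7)
  step 13: ref 5 -> HIT, frames=[4,7,5,6] (faults so far: 7)
  Optimal total faults: 7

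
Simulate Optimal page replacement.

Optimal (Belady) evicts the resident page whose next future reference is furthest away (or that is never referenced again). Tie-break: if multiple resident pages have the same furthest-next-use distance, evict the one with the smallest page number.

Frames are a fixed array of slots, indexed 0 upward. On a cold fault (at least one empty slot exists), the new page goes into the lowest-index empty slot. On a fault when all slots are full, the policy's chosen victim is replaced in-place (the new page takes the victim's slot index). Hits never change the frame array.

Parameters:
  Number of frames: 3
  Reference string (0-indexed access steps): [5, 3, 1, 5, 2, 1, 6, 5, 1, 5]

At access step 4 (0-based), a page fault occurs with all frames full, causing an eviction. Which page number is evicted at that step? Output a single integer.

Answer: 3

Derivation:
Step 0: ref 5 -> FAULT, frames=[5,-,-]
Step 1: ref 3 -> FAULT, frames=[5,3,-]
Step 2: ref 1 -> FAULT, frames=[5,3,1]
Step 3: ref 5 -> HIT, frames=[5,3,1]
Step 4: ref 2 -> FAULT, evict 3, frames=[5,2,1]
At step 4: evicted page 3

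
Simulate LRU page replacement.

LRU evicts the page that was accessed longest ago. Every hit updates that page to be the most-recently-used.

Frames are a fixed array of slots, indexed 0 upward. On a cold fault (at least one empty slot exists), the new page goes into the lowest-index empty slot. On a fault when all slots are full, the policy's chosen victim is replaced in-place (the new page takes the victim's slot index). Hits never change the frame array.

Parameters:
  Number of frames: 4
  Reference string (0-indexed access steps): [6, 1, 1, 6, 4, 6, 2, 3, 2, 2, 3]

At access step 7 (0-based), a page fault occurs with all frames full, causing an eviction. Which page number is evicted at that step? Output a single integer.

Answer: 1

Derivation:
Step 0: ref 6 -> FAULT, frames=[6,-,-,-]
Step 1: ref 1 -> FAULT, frames=[6,1,-,-]
Step 2: ref 1 -> HIT, frames=[6,1,-,-]
Step 3: ref 6 -> HIT, frames=[6,1,-,-]
Step 4: ref 4 -> FAULT, frames=[6,1,4,-]
Step 5: ref 6 -> HIT, frames=[6,1,4,-]
Step 6: ref 2 -> FAULT, frames=[6,1,4,2]
Step 7: ref 3 -> FAULT, evict 1, frames=[6,3,4,2]
At step 7: evicted page 1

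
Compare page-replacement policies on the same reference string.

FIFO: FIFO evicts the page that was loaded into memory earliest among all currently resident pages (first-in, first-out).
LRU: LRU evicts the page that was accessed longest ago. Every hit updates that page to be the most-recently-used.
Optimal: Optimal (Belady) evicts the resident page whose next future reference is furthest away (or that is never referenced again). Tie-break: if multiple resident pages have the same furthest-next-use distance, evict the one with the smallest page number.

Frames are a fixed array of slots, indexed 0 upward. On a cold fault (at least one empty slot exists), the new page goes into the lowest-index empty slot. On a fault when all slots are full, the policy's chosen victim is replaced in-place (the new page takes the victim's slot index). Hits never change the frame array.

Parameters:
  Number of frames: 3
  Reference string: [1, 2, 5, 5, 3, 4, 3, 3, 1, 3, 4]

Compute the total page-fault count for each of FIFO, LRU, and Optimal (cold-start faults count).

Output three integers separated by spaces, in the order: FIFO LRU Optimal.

Answer: 6 6 5

Derivation:
--- FIFO ---
  step 0: ref 1 -> FAULT, frames=[1,-,-] (faults so far: 1)
  step 1: ref 2 -> FAULT, frames=[1,2,-] (faults so far: 2)
  step 2: ref 5 -> FAULT, frames=[1,2,5] (faults so far: 3)
  step 3: ref 5 -> HIT, frames=[1,2,5] (faults so far: 3)
  step 4: ref 3 -> FAULT, evict 1, frames=[3,2,5] (faults so far: 4)
  step 5: ref 4 -> FAULT, evict 2, frames=[3,4,5] (faults so far: 5)
  step 6: ref 3 -> HIT, frames=[3,4,5] (faults so far: 5)
  step 7: ref 3 -> HIT, frames=[3,4,5] (faults so far: 5)
  step 8: ref 1 -> FAULT, evict 5, frames=[3,4,1] (faults so far: 6)
  step 9: ref 3 -> HIT, frames=[3,4,1] (faults so far: 6)
  step 10: ref 4 -> HIT, frames=[3,4,1] (faults so far: 6)
  FIFO total faults: 6
--- LRU ---
  step 0: ref 1 -> FAULT, frames=[1,-,-] (faults so far: 1)
  step 1: ref 2 -> FAULT, frames=[1,2,-] (faults so far: 2)
  step 2: ref 5 -> FAULT, frames=[1,2,5] (faults so far: 3)
  step 3: ref 5 -> HIT, frames=[1,2,5] (faults so far: 3)
  step 4: ref 3 -> FAULT, evict 1, frames=[3,2,5] (faults so far: 4)
  step 5: ref 4 -> FAULT, evict 2, frames=[3,4,5] (faults so far: 5)
  step 6: ref 3 -> HIT, frames=[3,4,5] (faults so far: 5)
  step 7: ref 3 -> HIT, frames=[3,4,5] (faults so far: 5)
  step 8: ref 1 -> FAULT, evict 5, frames=[3,4,1] (faults so far: 6)
  step 9: ref 3 -> HIT, frames=[3,4,1] (faults so far: 6)
  step 10: ref 4 -> HIT, frames=[3,4,1] (faults so far: 6)
  LRU total faults: 6
--- Optimal ---
  step 0: ref 1 -> FAULT, frames=[1,-,-] (faults so far: 1)
  step 1: ref 2 -> FAULT, frames=[1,2,-] (faults so far: 2)
  step 2: ref 5 -> FAULT, frames=[1,2,5] (faults so far: 3)
  step 3: ref 5 -> HIT, frames=[1,2,5] (faults so far: 3)
  step 4: ref 3 -> FAULT, evict 2, frames=[1,3,5] (faults so far: 4)
  step 5: ref 4 -> FAULT, evict 5, frames=[1,3,4] (faults so far: 5)
  step 6: ref 3 -> HIT, frames=[1,3,4] (faults so far: 5)
  step 7: ref 3 -> HIT, frames=[1,3,4] (faults so far: 5)
  step 8: ref 1 -> HIT, frames=[1,3,4] (faults so far: 5)
  step 9: ref 3 -> HIT, frames=[1,3,4] (faults so far: 5)
  step 10: ref 4 -> HIT, frames=[1,3,4] (faults so far: 5)
  Optimal total faults: 5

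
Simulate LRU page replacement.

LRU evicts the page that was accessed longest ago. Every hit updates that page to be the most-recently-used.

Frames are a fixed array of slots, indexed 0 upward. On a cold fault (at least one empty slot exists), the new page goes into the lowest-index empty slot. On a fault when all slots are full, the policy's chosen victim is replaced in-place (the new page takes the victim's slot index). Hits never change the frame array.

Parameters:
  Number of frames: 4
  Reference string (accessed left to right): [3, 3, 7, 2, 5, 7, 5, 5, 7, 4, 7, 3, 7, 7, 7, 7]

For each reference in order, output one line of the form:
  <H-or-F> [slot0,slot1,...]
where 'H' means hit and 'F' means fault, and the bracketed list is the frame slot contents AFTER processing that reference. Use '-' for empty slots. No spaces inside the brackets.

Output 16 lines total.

F [3,-,-,-]
H [3,-,-,-]
F [3,7,-,-]
F [3,7,2,-]
F [3,7,2,5]
H [3,7,2,5]
H [3,7,2,5]
H [3,7,2,5]
H [3,7,2,5]
F [4,7,2,5]
H [4,7,2,5]
F [4,7,3,5]
H [4,7,3,5]
H [4,7,3,5]
H [4,7,3,5]
H [4,7,3,5]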